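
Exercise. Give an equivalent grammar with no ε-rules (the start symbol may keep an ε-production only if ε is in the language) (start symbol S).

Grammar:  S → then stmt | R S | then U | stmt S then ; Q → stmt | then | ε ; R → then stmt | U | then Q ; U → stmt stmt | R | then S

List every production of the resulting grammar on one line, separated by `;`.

S → then stmt | R S | then U | stmt S then; Q → stmt | then; R → then stmt | U | then Q | then; U → stmt stmt | R | then S

Nullable set = {Q}.
ε ∉ L(G), so no ε-production is kept.
Add the nullable-subset variants: R → then Q gives then Q | then.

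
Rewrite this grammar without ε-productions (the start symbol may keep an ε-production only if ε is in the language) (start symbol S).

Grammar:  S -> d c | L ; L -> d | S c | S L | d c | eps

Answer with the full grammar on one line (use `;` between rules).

The nullable symbols are {L, S}.
ε ∈ L(G) since S is nullable, so keep S → ε.
Add the nullable-subset variants: L → S c gives S c | c. L → S L gives S L | S.

S -> d c | L | ε; L -> d | S c | c | S L | S | d c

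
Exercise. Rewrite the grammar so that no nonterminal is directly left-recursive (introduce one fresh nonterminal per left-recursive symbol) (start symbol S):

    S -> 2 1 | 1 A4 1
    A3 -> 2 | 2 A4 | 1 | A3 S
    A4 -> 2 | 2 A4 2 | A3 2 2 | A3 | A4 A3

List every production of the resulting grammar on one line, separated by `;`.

Directly left-recursive nonterminals: A3, A4.
For A3: α = {S}, β = {2, 2 A4, 1}. Rewrite as A3 → β A3' and A3' → α A3' | ε.
For A4: α = {A3}, β = {2, 2 A4 2, A3 2 2, A3}. Rewrite as A4 → β A4' and A4' → α A4' | ε.

S -> 2 1 | 1 A4 1; A3 -> 2 A3' | 2 A4 A3' | 1 A3'; A4 -> 2 A4' | 2 A4 2 A4' | A3 2 2 A4' | A3 A4'; A3' -> S A3' | ε; A4' -> A3 A4' | ε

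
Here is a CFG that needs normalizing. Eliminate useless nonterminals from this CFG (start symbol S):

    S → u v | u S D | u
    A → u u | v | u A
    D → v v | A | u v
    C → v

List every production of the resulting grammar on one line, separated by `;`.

Generating nonterminals: {A, C, D, S}.
Reachable from S after that: {A, D, S}.
Removed useless symbols: {C} and every production mentioning them.

S → u v | u S D | u; A → u u | v | u A; D → v v | A | u v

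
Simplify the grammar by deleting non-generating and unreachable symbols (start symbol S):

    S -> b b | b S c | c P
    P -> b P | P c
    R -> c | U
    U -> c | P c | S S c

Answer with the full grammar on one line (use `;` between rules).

Generating nonterminals: {R, S, U}.
Reachable from S after that: {S}.
Removed useless symbols: {P, R, U} and every production mentioning them.

S -> b b | b S c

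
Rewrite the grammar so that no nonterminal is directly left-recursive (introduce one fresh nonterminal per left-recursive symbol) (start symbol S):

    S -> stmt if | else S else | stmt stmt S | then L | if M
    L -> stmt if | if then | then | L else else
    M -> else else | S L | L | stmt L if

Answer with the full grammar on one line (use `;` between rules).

L is directly left-recursive.
For L: α = {else else}, β = {stmt if, if then, then}. Rewrite as L → β L' and L' → α L' | ε.

S -> stmt if | else S else | stmt stmt S | then L | if M; L -> stmt if L' | if then L' | then L'; M -> else else | S L | L | stmt L if; L' -> else else L' | ε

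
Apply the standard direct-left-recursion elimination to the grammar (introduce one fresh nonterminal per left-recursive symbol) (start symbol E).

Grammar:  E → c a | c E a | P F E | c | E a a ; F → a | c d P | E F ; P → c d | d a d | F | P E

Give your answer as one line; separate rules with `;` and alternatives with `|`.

E → c a E' | c E a E' | P F E E' | c E'; F → a | c d P | E F; P → c d P' | d a d P' | F P'; E' → a a E' | ε; P' → E P' | ε

Left recursion appears on E, P.
For E: α = {a a}, β = {c a, c E a, P F E, c}. Rewrite as E → β E' and E' → α E' | ε.
For P: α = {E}, β = {c d, d a d, F}. Rewrite as P → β P' and P' → α P' | ε.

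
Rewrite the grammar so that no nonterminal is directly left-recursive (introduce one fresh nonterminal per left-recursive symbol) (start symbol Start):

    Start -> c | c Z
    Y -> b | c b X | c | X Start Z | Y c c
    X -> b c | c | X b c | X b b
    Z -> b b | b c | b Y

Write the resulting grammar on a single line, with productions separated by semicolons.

Start -> c | c Z; Y -> b Y1 | c b X Y1 | c Y1 | X Start Z Y1; X -> b c X1 | c X1; Z -> b b | b c | b Y; Y1 -> c c Y1 | ε; X1 -> b c X1 | b b X1 | ε

Left recursion appears on Y, X.
For Y: α = {c c}, β = {b, c b X, c, X Start Z}. Rewrite as Y → β Y1 and Y1 → α Y1 | ε.
For X: α = {b c, b b}, β = {b c, c}. Rewrite as X → β X1 and X1 → α X1 | ε.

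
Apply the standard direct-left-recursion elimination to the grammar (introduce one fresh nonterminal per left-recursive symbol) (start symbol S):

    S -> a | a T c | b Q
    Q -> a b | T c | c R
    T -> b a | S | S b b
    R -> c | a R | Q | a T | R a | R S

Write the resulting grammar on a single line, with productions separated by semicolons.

R is directly left-recursive.
For R: α = {a, S}, β = {c, a R, Q, a T}. Rewrite as R → β R' and R' → α R' | ε.

S -> a | a T c | b Q; Q -> a b | T c | c R; T -> b a | S | S b b; R -> c R' | a R R' | Q R' | a T R'; R' -> a R' | S R' | ε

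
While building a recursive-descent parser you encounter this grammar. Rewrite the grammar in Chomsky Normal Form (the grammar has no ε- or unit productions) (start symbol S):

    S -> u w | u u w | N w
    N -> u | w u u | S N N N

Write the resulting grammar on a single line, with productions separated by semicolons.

Introduce a nonterminal for each terminal appearing in a rule of length ≥ 2: X1 → u, X2 → w.
Binarize each right-hand side of length ≥ 3 by chaining fresh nonterminals (Y1, Y2, …): affected rules were S → X1 X1 X2; N → X2 X1 X1; N → S N N N.

S -> X1 X2 | X1 Y1 | N X2; N -> u | X2 Y2 | S Y3; X1 -> u; X2 -> w; Y1 -> X1 X2; Y2 -> X1 X1; Y3 -> N Y4; Y4 -> N N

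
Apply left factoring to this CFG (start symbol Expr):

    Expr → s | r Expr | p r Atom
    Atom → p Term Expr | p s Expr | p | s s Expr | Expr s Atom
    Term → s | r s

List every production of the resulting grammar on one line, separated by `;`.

Atom has alternatives sharing prefix 'p': factor to Atom → p Atom1 with Atom1 → Term Expr | s Expr | ε.

Expr → s | r Expr | p r Atom; Atom → s s Expr | Expr s Atom | p Atom1; Term → s | r s; Atom1 → Term Expr | s Expr | ε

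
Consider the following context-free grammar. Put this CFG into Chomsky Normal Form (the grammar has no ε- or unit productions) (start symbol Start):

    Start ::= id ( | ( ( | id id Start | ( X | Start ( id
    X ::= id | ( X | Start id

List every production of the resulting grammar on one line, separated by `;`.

Start ::= X1 X2 | X2 X2 | X1 Y1 | X2 X | Start Y2; X ::= id | X2 X | Start X1; X1 ::= id; X2 ::= (; Y1 ::= X1 Start; Y2 ::= X2 X1

Introduce a nonterminal for each terminal appearing in a rule of length ≥ 2: X1 → id, X2 → (.
Binarize each right-hand side of length ≥ 3 by chaining fresh nonterminals (Y1, Y2, …): affected rules were Start → X1 X1 Start; Start → Start X2 X1.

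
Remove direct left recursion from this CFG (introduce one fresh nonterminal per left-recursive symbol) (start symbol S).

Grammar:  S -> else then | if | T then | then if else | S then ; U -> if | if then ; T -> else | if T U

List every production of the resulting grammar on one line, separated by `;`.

Left recursion appears on S.
For S: α = {then}, β = {else then, if, T then, then if else}. Rewrite as S → β S' and S' → α S' | ε.

S -> else then S' | if S' | T then S' | then if else S'; U -> if | if then; T -> else | if T U; S' -> then S' | ε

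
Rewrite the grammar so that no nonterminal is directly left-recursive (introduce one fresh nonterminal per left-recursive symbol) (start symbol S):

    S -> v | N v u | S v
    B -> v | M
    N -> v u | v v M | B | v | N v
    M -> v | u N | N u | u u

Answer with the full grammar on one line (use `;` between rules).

S -> v S' | N v u S'; B -> v | M; N -> v u N' | v v M N' | B N' | v N'; M -> v | u N | N u | u u; S' -> v S' | ε; N' -> v N' | ε

S, N are directly left-recursive.
For S: α = {v}, β = {v, N v u}. Rewrite as S → β S' and S' → α S' | ε.
For N: α = {v}, β = {v u, v v M, B, v}. Rewrite as N → β N' and N' → α N' | ε.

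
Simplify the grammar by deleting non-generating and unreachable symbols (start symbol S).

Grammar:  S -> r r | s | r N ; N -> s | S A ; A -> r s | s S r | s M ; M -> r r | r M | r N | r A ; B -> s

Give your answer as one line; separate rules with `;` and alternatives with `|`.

Generating nonterminals: {A, B, M, N, S}.
Reachable from S after that: {A, M, N, S}.
Removed useless symbols: {B} and every production mentioning them.

S -> r r | s | r N; N -> s | S A; A -> r s | s S r | s M; M -> r r | r M | r N | r A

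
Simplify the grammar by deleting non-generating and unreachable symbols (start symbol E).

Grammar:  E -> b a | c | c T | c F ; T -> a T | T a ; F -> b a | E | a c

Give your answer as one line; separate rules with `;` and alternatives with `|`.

E -> b a | c | c F; F -> b a | E | a c

Generating nonterminals: {E, F}.
Reachable from E after that: {E, F}.
Removed useless symbols: {T} and every production mentioning them.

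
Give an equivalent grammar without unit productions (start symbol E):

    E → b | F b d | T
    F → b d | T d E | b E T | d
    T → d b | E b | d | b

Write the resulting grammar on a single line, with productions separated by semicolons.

Unit pairs: E ⇒* {T}.
Replace each nonterminal's rules with the union of the non-unit rules of every nonterminal it unit-derives.

E → b | F b d | d b | E b | d; F → b d | T d E | b E T | d; T → d b | E b | d | b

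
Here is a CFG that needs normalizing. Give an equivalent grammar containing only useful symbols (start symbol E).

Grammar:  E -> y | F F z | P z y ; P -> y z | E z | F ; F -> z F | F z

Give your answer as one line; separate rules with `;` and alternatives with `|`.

E -> y | P z y; P -> y z | E z

Generating nonterminals: {E, P}.
Reachable from E after that: {E, P}.
Removed useless symbols: {F} and every production mentioning them.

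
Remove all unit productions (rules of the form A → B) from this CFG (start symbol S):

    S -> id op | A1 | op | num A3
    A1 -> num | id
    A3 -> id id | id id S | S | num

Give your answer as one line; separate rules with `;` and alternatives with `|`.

S -> num | id | id op | op | num A3; A1 -> num | id; A3 -> num | id | id op | op | num A3 | id id | id id S

Unit pairs: A3 ⇒* {A1, S}; S ⇒* {A1}.
For every A with A ⇒* B via unit rules, add B's non-unit alternatives to A; then delete every rule of the form X → Y.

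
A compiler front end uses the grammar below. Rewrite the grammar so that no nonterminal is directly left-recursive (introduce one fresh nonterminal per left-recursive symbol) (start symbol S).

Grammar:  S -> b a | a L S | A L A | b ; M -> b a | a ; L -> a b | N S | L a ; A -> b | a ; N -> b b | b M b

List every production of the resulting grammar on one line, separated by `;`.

Directly left-recursive nonterminal: L.
For L: α = {a}, β = {a b, N S}. Rewrite as L → β L' and L' → α L' | ε.

S -> b a | a L S | A L A | b; M -> b a | a; L -> a b L' | N S L'; A -> b | a; N -> b b | b M b; L' -> a L' | ε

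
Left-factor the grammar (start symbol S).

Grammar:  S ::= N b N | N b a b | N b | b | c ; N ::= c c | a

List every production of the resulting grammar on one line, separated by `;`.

S ::= b | c | N b S'; N ::= c c | a; S' ::= N | a b | ε

S has alternatives sharing prefix 'N b': factor to S → N b S' with S' → N | a b | ε.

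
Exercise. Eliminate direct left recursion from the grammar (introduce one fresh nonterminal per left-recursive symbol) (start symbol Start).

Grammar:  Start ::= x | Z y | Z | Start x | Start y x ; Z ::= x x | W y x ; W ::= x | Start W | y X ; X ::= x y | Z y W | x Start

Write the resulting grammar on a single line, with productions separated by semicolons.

Directly left-recursive nonterminal: Start.
For Start: α = {x, y x}, β = {x, Z y, Z}. Rewrite as Start → β Start1 and Start1 → α Start1 | ε.

Start ::= x Start1 | Z y Start1 | Z Start1; Z ::= x x | W y x; W ::= x | Start W | y X; X ::= x y | Z y W | x Start; Start1 ::= x Start1 | y x Start1 | ε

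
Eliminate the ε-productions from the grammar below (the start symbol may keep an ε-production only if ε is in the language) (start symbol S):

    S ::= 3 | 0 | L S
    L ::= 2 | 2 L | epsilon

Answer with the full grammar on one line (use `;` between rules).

Nullable nonterminals: {L}.
ε ∉ L(G), so no ε-production is kept.

S ::= 3 | 0 | L S; L ::= 2 | 2 L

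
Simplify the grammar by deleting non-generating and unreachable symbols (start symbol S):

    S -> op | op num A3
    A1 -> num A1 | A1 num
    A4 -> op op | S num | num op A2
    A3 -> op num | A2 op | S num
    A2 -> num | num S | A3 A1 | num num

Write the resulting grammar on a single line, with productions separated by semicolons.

Generating nonterminals: {A2, A3, A4, S}.
Reachable from S after that: {A2, A3, S}.
Removed useless symbols: {A1, A4} and every production mentioning them.

S -> op | op num A3; A3 -> op num | A2 op | S num; A2 -> num | num S | num num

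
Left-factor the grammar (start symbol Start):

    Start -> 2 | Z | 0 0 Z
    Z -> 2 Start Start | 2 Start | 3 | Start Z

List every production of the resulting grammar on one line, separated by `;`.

Z has alternatives sharing prefix '2 Start': factor to Z → 2 Start Z1 with Z1 → Start | ε.

Start -> 2 | Z | 0 0 Z; Z -> 3 | Start Z | 2 Start Z1; Z1 -> Start | ε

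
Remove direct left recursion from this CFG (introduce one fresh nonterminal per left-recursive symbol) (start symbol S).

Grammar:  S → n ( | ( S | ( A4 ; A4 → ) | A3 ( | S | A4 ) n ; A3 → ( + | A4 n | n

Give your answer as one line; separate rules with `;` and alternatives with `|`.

Directly left-recursive nonterminal: A4.
For A4: α = {) n}, β = {), A3 (, S}. Rewrite as A4 → β A4' and A4' → α A4' | ε.

S → n ( | ( S | ( A4; A4 → ) A4' | A3 ( A4' | S A4'; A3 → ( + | A4 n | n; A4' → ) n A4' | ε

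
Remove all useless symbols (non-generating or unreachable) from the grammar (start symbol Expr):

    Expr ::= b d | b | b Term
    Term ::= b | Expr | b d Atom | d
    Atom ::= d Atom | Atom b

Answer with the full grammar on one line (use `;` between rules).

Generating nonterminals: {Expr, Term}.
Reachable from Expr after that: {Expr, Term}.
Removed useless symbols: {Atom} and every production mentioning them.

Expr ::= b d | b | b Term; Term ::= b | Expr | d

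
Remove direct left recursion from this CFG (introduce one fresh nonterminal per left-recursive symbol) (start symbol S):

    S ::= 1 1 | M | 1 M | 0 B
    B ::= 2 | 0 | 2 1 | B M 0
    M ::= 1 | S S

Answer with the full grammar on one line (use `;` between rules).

S ::= 1 1 | M | 1 M | 0 B; B ::= 2 B' | 0 B' | 2 1 B'; M ::= 1 | S S; B' ::= M 0 B' | ε

B is directly left-recursive.
For B: α = {M 0}, β = {2, 0, 2 1}. Rewrite as B → β B' and B' → α B' | ε.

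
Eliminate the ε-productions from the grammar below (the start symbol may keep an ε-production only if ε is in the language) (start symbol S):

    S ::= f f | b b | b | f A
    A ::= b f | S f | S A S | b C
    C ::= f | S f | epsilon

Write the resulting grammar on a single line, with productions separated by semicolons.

The nullable symbols are {C}.
ε ∉ L(G), so no ε-production is kept.
For each production, add variants omitting each subset of nullable occurrences: A → b C gives b C | b.

S ::= f f | b b | b | f A; A ::= b f | S f | S A S | b C | b; C ::= f | S f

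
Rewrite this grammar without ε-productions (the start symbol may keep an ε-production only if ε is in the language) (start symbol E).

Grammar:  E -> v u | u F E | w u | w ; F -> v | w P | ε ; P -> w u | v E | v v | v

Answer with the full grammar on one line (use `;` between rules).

Nullable nonterminals: {F}.
ε ∉ L(G), so no ε-production is kept.
For each production, add variants omitting each subset of nullable occurrences: E → u F E gives u F E | u E.

E -> v u | u F E | u E | w u | w; F -> v | w P; P -> w u | v E | v v | v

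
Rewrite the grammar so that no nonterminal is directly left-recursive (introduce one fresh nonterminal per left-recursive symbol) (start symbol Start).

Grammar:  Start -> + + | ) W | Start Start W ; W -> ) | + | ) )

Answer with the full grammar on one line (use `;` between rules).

Directly left-recursive nonterminal: Start.
For Start: α = {Start W}, β = {+ +, ) W}. Rewrite as Start → β Start1 and Start1 → α Start1 | ε.

Start -> + + Start1 | ) W Start1; W -> ) | + | ) ); Start1 -> Start W Start1 | ε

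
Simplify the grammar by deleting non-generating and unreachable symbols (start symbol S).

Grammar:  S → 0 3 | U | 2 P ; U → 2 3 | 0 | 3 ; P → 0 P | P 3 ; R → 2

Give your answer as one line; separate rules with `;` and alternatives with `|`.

Generating nonterminals: {R, S, U}.
Reachable from S after that: {S, U}.
Removed useless symbols: {P, R} and every production mentioning them.

S → 0 3 | U; U → 2 3 | 0 | 3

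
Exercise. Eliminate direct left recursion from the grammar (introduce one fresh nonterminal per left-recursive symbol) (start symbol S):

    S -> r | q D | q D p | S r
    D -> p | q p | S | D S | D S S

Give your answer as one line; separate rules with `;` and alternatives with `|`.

S -> r S' | q D S' | q D p S'; D -> p D' | q p D' | S D'; S' -> r S' | ε; D' -> S D' | S S D' | ε

S, D are directly left-recursive.
For S: α = {r}, β = {r, q D, q D p}. Rewrite as S → β S' and S' → α S' | ε.
For D: α = {S, S S}, β = {p, q p, S}. Rewrite as D → β D' and D' → α D' | ε.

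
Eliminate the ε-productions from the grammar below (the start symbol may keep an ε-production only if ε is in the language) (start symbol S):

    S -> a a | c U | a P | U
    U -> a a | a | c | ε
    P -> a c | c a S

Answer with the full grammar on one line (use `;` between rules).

Nullable nonterminals: {S, U}.
ε ∈ L(G) since S is nullable, so keep S → ε.
For each production, add variants omitting each subset of nullable occurrences: S → c U gives c U | c. P → c a S gives c a S | c a.

S -> a a | c U | c | a P | U | ε; U -> a a | a | c; P -> a c | c a S | c a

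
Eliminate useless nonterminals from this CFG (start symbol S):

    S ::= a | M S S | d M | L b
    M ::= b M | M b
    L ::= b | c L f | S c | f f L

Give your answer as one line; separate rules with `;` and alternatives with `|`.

Generating nonterminals: {L, S}.
Reachable from S after that: {L, S}.
Removed useless symbols: {M} and every production mentioning them.

S ::= a | L b; L ::= b | c L f | S c | f f L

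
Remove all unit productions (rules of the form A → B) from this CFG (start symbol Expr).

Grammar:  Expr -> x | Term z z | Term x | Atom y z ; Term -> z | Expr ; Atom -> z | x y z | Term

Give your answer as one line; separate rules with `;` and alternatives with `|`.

Unit pairs: Atom ⇒* {Expr, Term}; Term ⇒* {Expr}.
For every A with A ⇒* B via unit rules, add B's non-unit alternatives to A; then delete every rule of the form X → Y.

Expr -> x | Term z z | Term x | Atom y z; Term -> z | x | Term z z | Term x | Atom y z; Atom -> z | x y z | x | Term z z | Term x | Atom y z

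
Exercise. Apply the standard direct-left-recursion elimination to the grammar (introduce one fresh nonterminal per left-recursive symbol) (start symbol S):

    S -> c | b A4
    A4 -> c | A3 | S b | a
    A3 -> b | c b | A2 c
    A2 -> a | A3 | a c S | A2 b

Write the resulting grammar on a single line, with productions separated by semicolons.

Left recursion appears on A2.
For A2: α = {b}, β = {a, A3, a c S}. Rewrite as A2 → β A2' and A2' → α A2' | ε.

S -> c | b A4; A4 -> c | A3 | S b | a; A3 -> b | c b | A2 c; A2 -> a A2' | A3 A2' | a c S A2'; A2' -> b A2' | ε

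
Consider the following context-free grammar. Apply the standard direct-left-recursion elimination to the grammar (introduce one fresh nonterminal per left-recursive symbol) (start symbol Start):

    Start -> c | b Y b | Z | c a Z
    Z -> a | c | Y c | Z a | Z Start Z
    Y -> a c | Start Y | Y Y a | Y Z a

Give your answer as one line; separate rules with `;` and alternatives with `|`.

Start -> c | b Y b | Z | c a Z; Z -> a Z1 | c Z1 | Y c Z1; Y -> a c Y1 | Start Y Y1; Z1 -> a Z1 | Start Z Z1 | ε; Y1 -> Y a Y1 | Z a Y1 | ε

Z, Y are directly left-recursive.
For Z: α = {a, Start Z}, β = {a, c, Y c}. Rewrite as Z → β Z1 and Z1 → α Z1 | ε.
For Y: α = {Y a, Z a}, β = {a c, Start Y}. Rewrite as Y → β Y1 and Y1 → α Y1 | ε.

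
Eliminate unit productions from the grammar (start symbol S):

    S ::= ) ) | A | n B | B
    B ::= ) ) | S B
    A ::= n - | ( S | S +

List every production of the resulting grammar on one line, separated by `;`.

S ::= ) ) | S B | n B | n - | ( S | S +; B ::= ) ) | S B; A ::= n - | ( S | S +

Unit pairs: S ⇒* {A, B}.
For every A with A ⇒* B via unit rules, add B's non-unit alternatives to A; then delete every rule of the form X → Y.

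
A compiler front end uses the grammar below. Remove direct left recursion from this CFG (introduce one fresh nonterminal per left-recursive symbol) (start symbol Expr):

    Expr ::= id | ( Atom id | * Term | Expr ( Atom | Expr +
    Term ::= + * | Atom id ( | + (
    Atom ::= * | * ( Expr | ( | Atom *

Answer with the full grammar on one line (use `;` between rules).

Left recursion appears on Expr, Atom.
For Expr: α = {( Atom, +}, β = {id, ( Atom id, * Term}. Rewrite as Expr → β Expr1 and Expr1 → α Expr1 | ε.
For Atom: α = {*}, β = {*, * ( Expr, (}. Rewrite as Atom → β Atom1 and Atom1 → α Atom1 | ε.

Expr ::= id Expr1 | ( Atom id Expr1 | * Term Expr1; Term ::= + * | Atom id ( | + (; Atom ::= * Atom1 | * ( Expr Atom1 | ( Atom1; Expr1 ::= ( Atom Expr1 | + Expr1 | ε; Atom1 ::= * Atom1 | ε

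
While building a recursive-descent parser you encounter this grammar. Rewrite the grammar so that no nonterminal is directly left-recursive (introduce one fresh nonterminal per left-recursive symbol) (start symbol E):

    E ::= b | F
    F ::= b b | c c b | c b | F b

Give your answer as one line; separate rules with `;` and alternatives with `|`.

E ::= b | F; F ::= b b F' | c c b F' | c b F'; F' ::= b F' | ε

Directly left-recursive nonterminal: F.
For F: α = {b}, β = {b b, c c b, c b}. Rewrite as F → β F' and F' → α F' | ε.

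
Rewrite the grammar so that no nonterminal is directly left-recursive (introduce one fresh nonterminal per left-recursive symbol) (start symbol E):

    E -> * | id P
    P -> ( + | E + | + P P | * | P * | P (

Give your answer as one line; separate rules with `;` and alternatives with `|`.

E -> * | id P; P -> ( + P' | E + P' | + P P P' | * P'; P' -> * P' | ( P' | ε

Directly left-recursive nonterminal: P.
For P: α = {*, (}, β = {( +, E +, + P P, *}. Rewrite as P → β P' and P' → α P' | ε.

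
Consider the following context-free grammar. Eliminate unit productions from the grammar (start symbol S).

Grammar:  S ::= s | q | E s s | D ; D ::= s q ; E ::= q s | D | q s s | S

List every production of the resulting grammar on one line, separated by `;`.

Unit pairs: E ⇒* {D, S}; S ⇒* {D}.
For each unit pair (A, B), copy every non-unit production of B to A, then drop all unit productions.

S ::= s q | s | q | E s s; D ::= s q; E ::= s | q | E s s | q s | q s s | s q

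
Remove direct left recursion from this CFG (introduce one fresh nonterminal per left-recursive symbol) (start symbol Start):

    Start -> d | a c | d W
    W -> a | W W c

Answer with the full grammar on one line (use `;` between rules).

W is directly left-recursive.
For W: α = {W c}, β = {a}. Rewrite as W → β W1 and W1 → α W1 | ε.

Start -> d | a c | d W; W -> a W1; W1 -> W c W1 | ε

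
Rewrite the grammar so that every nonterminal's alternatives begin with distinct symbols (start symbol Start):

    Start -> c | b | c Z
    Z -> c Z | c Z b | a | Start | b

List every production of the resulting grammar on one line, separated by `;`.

Start -> b | c Start1; Z -> a | Start | b | c Z Z1; Start1 -> ε | Z; Z1 -> ε | b

Start has alternatives sharing prefix 'c': factor to Start → c Start1 with Start1 → ε | Z.
Z has alternatives sharing prefix 'c Z': factor to Z → c Z Z1 with Z1 → ε | b.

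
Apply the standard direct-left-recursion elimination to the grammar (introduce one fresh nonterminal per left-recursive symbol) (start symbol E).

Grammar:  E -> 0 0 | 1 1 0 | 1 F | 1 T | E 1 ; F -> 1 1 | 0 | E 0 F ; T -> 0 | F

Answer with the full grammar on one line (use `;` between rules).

Directly left-recursive nonterminal: E.
For E: α = {1}, β = {0 0, 1 1 0, 1 F, 1 T}. Rewrite as E → β E' and E' → α E' | ε.

E -> 0 0 E' | 1 1 0 E' | 1 F E' | 1 T E'; F -> 1 1 | 0 | E 0 F; T -> 0 | F; E' -> 1 E' | ε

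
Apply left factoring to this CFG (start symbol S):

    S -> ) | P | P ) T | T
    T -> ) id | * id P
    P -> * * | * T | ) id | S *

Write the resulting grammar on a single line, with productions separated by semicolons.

S -> ) | T | P S'; T -> ) id | * id P; P -> ) id | S * | * P'; S' -> ε | ) T; P' -> * | T

S has alternatives sharing prefix 'P': factor to S → P S' with S' → ε | ) T.
P has alternatives sharing prefix '*': factor to P → * P' with P' → * | T.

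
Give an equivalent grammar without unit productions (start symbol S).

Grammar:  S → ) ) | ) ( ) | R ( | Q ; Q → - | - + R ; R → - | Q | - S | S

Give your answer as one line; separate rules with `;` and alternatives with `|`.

S → ) ) | ) ( ) | R ( | - | - + R; Q → - | - + R; R → - | - + R | ) ) | ) ( ) | R ( | - S

Unit pairs: R ⇒* {Q, S}; S ⇒* {Q}.
Replace each nonterminal's rules with the union of the non-unit rules of every nonterminal it unit-derives.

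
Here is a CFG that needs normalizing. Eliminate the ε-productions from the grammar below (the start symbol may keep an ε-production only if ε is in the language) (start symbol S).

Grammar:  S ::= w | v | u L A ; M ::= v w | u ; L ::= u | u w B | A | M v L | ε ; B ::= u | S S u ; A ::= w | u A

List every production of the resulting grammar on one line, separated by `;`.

The nullable symbols are {L}.
ε ∉ L(G), so no ε-production is kept.
For each production, add variants omitting each subset of nullable occurrences: S → u L A gives u L A | u A. L → M v L gives M v L | M v.

S ::= w | v | u L A | u A; M ::= v w | u; L ::= u | u w B | A | M v L | M v; B ::= u | S S u; A ::= w | u A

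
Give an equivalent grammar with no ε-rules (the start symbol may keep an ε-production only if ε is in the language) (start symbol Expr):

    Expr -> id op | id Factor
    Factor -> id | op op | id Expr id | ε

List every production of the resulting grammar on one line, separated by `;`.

Expr -> id op | id Factor | id; Factor -> id | op op | id Expr id

Nullable nonterminals: {Factor}.
ε ∉ L(G), so no ε-production is kept.
Add the nullable-subset variants: Expr → id Factor gives id Factor | id.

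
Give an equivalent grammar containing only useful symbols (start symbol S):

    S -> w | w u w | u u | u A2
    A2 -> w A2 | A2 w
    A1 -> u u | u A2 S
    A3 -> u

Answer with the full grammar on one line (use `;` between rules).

S -> w | w u w | u u

Generating nonterminals: {A1, A3, S}.
Reachable from S after that: {S}.
Removed useless symbols: {A1, A2, A3} and every production mentioning them.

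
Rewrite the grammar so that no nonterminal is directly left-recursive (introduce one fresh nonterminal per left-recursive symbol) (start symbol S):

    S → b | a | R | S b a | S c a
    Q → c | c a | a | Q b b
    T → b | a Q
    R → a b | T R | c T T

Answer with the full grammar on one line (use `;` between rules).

Left recursion appears on S, Q.
For S: α = {b a, c a}, β = {b, a, R}. Rewrite as S → β S' and S' → α S' | ε.
For Q: α = {b b}, β = {c, c a, a}. Rewrite as Q → β Q' and Q' → α Q' | ε.

S → b S' | a S' | R S'; Q → c Q' | c a Q' | a Q'; T → b | a Q; R → a b | T R | c T T; S' → b a S' | c a S' | ε; Q' → b b Q' | ε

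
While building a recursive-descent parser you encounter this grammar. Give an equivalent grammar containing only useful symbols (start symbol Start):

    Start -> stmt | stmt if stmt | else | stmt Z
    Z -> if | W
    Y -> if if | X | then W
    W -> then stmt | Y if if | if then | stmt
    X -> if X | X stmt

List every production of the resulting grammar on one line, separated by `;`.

Generating nonterminals: {Start, W, Y, Z}.
Reachable from Start after that: {Start, W, Y, Z}.
Removed useless symbols: {X} and every production mentioning them.

Start -> stmt | stmt if stmt | else | stmt Z; Z -> if | W; Y -> if if | then W; W -> then stmt | Y if if | if then | stmt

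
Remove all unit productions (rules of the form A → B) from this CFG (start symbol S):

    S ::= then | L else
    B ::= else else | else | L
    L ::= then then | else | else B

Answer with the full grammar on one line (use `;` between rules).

S ::= then | L else; B ::= then then | else | else B | else else; L ::= then then | else | else B

Unit pairs: B ⇒* {L}.
For each unit pair (A, B), copy every non-unit production of B to A, then drop all unit productions.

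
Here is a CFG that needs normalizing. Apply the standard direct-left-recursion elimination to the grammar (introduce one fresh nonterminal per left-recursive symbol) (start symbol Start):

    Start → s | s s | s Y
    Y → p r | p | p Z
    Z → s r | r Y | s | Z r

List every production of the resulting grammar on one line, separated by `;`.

Z is directly left-recursive.
For Z: α = {r}, β = {s r, r Y, s}. Rewrite as Z → β Z1 and Z1 → α Z1 | ε.

Start → s | s s | s Y; Y → p r | p | p Z; Z → s r Z1 | r Y Z1 | s Z1; Z1 → r Z1 | ε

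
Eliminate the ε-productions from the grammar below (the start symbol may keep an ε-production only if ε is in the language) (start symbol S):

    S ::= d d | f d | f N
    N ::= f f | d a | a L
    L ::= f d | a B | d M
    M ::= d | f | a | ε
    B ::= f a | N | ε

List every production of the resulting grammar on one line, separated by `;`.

S ::= d d | f d | f N; N ::= f f | d a | a L; L ::= f d | a B | a | d M | d; M ::= d | f | a; B ::= f a | N

The nullable symbols are {B, M}.
ε ∉ L(G), so no ε-production is kept.
Add the nullable-subset variants: L → a B gives a B | a. L → d M gives d M | d.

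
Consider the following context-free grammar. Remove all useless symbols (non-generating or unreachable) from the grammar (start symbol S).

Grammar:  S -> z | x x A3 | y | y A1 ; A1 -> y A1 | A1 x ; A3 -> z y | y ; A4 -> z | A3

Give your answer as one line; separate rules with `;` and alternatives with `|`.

S -> z | x x A3 | y; A3 -> z y | y

Generating nonterminals: {A3, A4, S}.
Reachable from S after that: {A3, S}.
Removed useless symbols: {A1, A4} and every production mentioning them.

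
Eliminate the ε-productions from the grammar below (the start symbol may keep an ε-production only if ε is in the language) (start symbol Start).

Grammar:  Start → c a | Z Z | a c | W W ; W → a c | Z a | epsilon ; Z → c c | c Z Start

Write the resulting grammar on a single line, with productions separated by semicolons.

Nullable nonterminals: {Start, W}.
ε ∈ L(G) since Start is nullable, so keep Start → ε.
For each production, add variants omitting each subset of nullable occurrences: Start → W W gives W W | W. Z → c Z Start gives c Z Start | c Z.

Start → c a | Z Z | a c | W W | W | ε; W → a c | Z a; Z → c c | c Z Start | c Z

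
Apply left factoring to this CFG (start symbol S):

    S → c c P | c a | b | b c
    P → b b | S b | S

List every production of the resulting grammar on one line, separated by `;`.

S → c S' | b S''; P → b b | S P'; S' → c P | a; S'' → epsilon | c; P' → b | epsilon

S has alternatives sharing prefix 'c': factor to S → c S' with S' → c P | a.
S has alternatives sharing prefix 'b': factor to S → b S'' with S'' → ε | c.
P has alternatives sharing prefix 'S': factor to P → S P' with P' → b | ε.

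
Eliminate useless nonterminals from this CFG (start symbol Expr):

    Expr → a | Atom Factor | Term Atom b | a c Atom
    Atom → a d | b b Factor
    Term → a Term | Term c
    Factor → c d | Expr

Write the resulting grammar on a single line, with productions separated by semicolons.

Expr → a | Atom Factor | a c Atom; Atom → a d | b b Factor; Factor → c d | Expr

Generating nonterminals: {Atom, Expr, Factor}.
Reachable from Expr after that: {Atom, Expr, Factor}.
Removed useless symbols: {Term} and every production mentioning them.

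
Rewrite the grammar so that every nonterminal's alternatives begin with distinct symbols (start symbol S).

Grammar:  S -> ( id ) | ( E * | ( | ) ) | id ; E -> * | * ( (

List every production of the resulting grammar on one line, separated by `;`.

S has alternatives sharing prefix '(': factor to S → ( S' with S' → id ) | E * | ε.
E has alternatives sharing prefix '*': factor to E → * E' with E' → ε | ( (.

S -> ) ) | id | ( S'; E -> * E'; S' -> id ) | E * | ε; E' -> ε | ( (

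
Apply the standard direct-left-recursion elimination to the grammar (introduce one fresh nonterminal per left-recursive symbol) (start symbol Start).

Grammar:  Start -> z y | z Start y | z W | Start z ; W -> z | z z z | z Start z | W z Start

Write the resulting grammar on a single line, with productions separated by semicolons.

Left recursion appears on Start, W.
For Start: α = {z}, β = {z y, z Start y, z W}. Rewrite as Start → β Start1 and Start1 → α Start1 | ε.
For W: α = {z Start}, β = {z, z z z, z Start z}. Rewrite as W → β W1 and W1 → α W1 | ε.

Start -> z y Start1 | z Start y Start1 | z W Start1; W -> z W1 | z z z W1 | z Start z W1; Start1 -> z Start1 | eps; W1 -> z Start W1 | eps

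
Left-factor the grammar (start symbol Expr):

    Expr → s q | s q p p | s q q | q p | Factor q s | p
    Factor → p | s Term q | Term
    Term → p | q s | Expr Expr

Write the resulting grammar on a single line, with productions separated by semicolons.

Expr has alternatives sharing prefix 's q': factor to Expr → s q Expr1 with Expr1 → ε | p p | q.

Expr → q p | Factor q s | p | s q Expr1; Factor → p | s Term q | Term; Term → p | q s | Expr Expr; Expr1 → ε | p p | q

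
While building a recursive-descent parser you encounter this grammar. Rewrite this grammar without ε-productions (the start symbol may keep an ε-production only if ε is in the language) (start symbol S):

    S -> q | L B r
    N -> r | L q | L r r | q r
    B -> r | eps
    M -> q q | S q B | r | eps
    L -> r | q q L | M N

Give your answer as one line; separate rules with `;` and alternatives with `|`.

S -> q | L B r | L r; N -> r | L q | L r r | q r; B -> r; M -> q q | S q B | S q | r; L -> r | q q L | M N | N

Nullable set = {B, M}.
ε ∉ L(G), so no ε-production is kept.
For each production, add variants omitting each subset of nullable occurrences: S → L B r gives L B r | L r. M → S q B gives S q B | S q. L → M N gives M N | N.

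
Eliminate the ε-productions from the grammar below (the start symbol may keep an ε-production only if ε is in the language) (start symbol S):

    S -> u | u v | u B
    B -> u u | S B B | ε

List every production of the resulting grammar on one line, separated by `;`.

S -> u | u v | u B; B -> u u | S B B | S B | S

Nullable nonterminals: {B}.
ε ∉ L(G), so no ε-production is kept.
Add the nullable-subset variants: B → S B B gives S B B | S B | S.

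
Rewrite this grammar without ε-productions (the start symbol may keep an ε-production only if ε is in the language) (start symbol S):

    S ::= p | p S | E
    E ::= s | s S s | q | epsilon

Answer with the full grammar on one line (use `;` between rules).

S ::= p | p S | E | epsilon; E ::= s | s S s | s s | q

Nullable nonterminals: {E, S}.
ε ∈ L(G) since S is nullable, so keep S → ε.
Expand every rule over subsets of its nullable positions: E → s S s gives s S s | s s.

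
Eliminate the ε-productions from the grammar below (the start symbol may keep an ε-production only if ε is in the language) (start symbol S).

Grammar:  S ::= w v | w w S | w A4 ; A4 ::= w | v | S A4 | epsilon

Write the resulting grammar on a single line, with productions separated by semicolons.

Nullable nonterminals: {A4}.
ε ∉ L(G), so no ε-production is kept.
For each production, add variants omitting each subset of nullable occurrences: S → w A4 gives w A4 | w. A4 → S A4 gives S A4 | S.

S ::= w v | w w S | w A4 | w; A4 ::= w | v | S A4 | S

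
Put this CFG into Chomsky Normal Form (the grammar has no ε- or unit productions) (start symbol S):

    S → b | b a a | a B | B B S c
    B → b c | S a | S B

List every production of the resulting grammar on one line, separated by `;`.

Introduce a nonterminal for each terminal appearing in a rule of length ≥ 2: X1 → b, X2 → a, X3 → c.
Binarize each right-hand side of length ≥ 3 by chaining fresh nonterminals (Y1, Y2, …): affected rules were S → X1 X2 X2; S → B B S X3.

S → b | X1 Y1 | X2 B | B Y2; B → X1 X3 | S X2 | S B; X1 → b; X2 → a; X3 → c; Y1 → X2 X2; Y2 → B Y3; Y3 → S X3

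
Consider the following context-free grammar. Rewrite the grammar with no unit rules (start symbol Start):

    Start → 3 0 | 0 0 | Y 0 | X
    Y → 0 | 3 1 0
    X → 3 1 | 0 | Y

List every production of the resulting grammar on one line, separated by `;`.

Start → 3 0 | 0 0 | Y 0 | 3 1 | 0 | 3 1 0; Y → 0 | 3 1 0; X → 3 1 | 0 | 3 1 0

Unit pairs: Start ⇒* {X, Y}; X ⇒* {Y}.
For each unit pair (A, B), copy every non-unit production of B to A, then drop all unit productions.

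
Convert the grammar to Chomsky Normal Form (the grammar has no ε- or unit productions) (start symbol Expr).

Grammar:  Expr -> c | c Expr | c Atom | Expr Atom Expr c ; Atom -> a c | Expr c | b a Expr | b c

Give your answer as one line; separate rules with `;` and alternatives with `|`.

Expr -> c | X1 Expr | X1 Atom | Expr Y1; Atom -> X2 X1 | Expr X1 | X3 Y3 | X3 X1; X1 -> c; X2 -> a; X3 -> b; Y1 -> Atom Y2; Y2 -> Expr X1; Y3 -> X2 Expr

Introduce a nonterminal for each terminal appearing in a rule of length ≥ 2: X1 → c, X2 → a, X3 → b.
Binarize each right-hand side of length ≥ 3 by chaining fresh nonterminals (Y1, Y2, …): affected rules were Expr → Expr Atom Expr X1; Atom → X3 X2 Expr.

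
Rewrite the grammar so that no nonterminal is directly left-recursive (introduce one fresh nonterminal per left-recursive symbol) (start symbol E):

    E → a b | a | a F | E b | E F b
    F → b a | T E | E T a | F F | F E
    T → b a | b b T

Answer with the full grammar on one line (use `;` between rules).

E → a b E' | a E' | a F E'; F → b a F' | T E F' | E T a F'; T → b a | b b T; E' → b E' | F b E' | eps; F' → F F' | E F' | eps

Directly left-recursive nonterminals: E, F.
For E: α = {b, F b}, β = {a b, a, a F}. Rewrite as E → β E' and E' → α E' | ε.
For F: α = {F, E}, β = {b a, T E, E T a}. Rewrite as F → β F' and F' → α F' | ε.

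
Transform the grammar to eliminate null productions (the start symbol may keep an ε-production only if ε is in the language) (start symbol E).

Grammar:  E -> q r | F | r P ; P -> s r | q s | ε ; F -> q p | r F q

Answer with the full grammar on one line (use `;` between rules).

Nullable set = {P}.
ε ∉ L(G), so no ε-production is kept.
For each production, add variants omitting each subset of nullable occurrences: E → r P gives r P | r.

E -> q r | F | r P | r; P -> s r | q s; F -> q p | r F q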